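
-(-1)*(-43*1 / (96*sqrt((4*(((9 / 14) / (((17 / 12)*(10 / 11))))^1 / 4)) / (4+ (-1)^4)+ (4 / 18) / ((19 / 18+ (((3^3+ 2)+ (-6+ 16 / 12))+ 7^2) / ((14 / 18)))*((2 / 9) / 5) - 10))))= -6665*sqrt(2316097) / 5605344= -1.81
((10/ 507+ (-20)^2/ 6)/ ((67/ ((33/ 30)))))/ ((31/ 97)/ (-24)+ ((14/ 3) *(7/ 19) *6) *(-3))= -548344104/ 15506316319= -0.04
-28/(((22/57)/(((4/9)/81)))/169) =-179816/2673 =-67.27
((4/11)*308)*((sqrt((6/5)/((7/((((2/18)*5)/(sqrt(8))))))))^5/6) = 2*2^(3/4)*sqrt(21)/3969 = 0.00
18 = 18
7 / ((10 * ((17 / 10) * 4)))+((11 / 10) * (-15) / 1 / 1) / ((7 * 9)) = -227 / 1428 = -0.16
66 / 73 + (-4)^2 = 1234 / 73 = 16.90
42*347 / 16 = 7287 / 8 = 910.88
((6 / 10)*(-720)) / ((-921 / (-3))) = -432 / 307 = -1.41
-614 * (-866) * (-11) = -5848964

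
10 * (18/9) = 20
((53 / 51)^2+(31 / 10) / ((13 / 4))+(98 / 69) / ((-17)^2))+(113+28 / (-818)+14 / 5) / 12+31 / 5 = 113782401013 / 6361577820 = 17.89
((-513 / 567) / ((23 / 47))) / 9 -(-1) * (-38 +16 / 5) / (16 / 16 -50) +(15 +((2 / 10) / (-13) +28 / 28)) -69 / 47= 1396389481 / 92960595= 15.02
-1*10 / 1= -10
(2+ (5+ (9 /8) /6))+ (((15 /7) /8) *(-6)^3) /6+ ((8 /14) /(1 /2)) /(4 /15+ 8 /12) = -965 /784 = -1.23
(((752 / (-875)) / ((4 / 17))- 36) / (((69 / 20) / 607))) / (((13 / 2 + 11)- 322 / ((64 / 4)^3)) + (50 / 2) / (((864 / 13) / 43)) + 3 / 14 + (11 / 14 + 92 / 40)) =-1552746479616 / 8211844445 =-189.09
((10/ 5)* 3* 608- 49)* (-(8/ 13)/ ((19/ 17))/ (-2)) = 990.82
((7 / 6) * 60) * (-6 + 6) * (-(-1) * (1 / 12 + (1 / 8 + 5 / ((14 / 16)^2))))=0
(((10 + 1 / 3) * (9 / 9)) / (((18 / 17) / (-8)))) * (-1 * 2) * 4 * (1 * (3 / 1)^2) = 16864 / 3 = 5621.33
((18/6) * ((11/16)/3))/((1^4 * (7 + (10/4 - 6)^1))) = 11/56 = 0.20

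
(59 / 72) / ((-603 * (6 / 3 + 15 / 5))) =-59 / 217080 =-0.00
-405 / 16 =-25.31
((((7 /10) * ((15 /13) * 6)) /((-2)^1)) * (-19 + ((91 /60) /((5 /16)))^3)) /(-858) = 281490433 /1045687500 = 0.27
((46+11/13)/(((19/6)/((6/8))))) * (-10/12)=-9135/988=-9.25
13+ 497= 510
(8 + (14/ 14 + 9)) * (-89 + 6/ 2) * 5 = -7740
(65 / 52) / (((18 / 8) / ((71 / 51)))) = 355 / 459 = 0.77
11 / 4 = 2.75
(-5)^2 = 25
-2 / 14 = -1 / 7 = -0.14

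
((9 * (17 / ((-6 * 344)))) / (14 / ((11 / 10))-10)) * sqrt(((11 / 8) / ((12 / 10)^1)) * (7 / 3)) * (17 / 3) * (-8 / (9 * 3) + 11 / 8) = -740707 * sqrt(385) / 53498880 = -0.27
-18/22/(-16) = 9/176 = 0.05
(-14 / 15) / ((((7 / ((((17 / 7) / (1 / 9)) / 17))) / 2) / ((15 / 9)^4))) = -500 / 189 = -2.65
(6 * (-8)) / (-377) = 48 / 377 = 0.13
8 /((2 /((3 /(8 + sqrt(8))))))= 12 /7 - 3 * sqrt(2) /7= 1.11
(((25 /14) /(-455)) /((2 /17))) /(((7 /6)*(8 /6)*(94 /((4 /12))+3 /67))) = -17085 /224697928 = -0.00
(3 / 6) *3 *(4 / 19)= 6 / 19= 0.32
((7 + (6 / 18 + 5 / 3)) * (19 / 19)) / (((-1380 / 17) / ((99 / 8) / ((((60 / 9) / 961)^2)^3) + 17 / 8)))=-2899166949209030152857681 / 235520000000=-12309642277551.93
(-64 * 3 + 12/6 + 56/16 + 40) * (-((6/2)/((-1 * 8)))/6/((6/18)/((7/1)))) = -6153/32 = -192.28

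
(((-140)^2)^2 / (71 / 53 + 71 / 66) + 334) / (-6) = -95985321569 / 3621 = -26507959.56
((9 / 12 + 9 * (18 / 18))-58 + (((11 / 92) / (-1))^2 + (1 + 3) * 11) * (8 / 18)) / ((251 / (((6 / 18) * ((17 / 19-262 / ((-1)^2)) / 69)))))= 75288136 / 522219807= 0.14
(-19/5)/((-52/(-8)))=-38/65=-0.58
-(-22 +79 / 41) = 823 / 41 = 20.07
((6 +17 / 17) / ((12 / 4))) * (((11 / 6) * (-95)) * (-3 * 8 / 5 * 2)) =11704 / 3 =3901.33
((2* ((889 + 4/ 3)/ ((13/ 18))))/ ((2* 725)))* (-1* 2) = -32052/ 9425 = -3.40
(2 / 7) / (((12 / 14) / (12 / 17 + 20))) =352 / 51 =6.90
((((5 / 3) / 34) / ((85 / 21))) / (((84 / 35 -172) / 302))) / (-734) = 5285 / 179882848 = 0.00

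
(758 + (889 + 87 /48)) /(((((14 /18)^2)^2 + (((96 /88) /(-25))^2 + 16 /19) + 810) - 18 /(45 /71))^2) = 2344602947714457851953125 /871386285698151557678903056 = 0.00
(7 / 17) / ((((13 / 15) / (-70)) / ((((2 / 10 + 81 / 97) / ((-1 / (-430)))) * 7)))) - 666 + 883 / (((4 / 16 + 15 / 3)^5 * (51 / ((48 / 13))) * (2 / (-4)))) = -9129914378860610 / 87550873137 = -104281.25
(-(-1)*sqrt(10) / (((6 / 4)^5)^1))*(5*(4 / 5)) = 128*sqrt(10) / 243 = 1.67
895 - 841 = 54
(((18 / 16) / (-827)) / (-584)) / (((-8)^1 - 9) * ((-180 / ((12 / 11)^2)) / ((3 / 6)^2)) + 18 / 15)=45 / 198716217664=0.00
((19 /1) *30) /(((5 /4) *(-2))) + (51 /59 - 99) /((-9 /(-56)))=-148436 /177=-838.62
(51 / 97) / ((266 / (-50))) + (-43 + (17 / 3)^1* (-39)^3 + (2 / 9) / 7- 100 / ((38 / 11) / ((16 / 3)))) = -336338.45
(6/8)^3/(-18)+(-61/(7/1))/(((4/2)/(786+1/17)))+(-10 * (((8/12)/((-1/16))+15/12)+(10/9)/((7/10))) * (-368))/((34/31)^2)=-63801735197/2330496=-27376.89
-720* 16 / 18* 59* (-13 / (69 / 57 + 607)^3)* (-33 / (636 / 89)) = -25751875435 / 2555927265114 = -0.01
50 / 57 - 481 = -480.12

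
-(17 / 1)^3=-4913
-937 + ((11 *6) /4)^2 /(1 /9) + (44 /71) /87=37389557 /24708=1513.26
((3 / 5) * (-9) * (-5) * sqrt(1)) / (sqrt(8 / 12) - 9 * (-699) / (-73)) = -37198683 / 118719385 - 143883 * sqrt(6) / 118719385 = -0.32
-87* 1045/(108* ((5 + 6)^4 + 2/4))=-30305/527094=-0.06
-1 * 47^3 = -103823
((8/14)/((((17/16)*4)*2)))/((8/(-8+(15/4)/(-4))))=-143/1904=-0.08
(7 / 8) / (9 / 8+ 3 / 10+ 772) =0.00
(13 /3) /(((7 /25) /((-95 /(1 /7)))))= -30875 /3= -10291.67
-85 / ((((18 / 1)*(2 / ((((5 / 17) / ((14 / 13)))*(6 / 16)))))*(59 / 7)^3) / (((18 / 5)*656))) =-391755 / 410758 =-0.95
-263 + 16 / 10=-1307 / 5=-261.40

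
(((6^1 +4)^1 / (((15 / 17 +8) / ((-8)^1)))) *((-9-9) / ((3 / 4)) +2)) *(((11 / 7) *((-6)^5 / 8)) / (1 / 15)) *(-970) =4654612512000 / 1057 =4403606917.69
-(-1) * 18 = 18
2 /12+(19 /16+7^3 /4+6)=4469 /48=93.10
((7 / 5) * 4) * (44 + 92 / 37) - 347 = -3207 / 37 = -86.68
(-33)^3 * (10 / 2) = -179685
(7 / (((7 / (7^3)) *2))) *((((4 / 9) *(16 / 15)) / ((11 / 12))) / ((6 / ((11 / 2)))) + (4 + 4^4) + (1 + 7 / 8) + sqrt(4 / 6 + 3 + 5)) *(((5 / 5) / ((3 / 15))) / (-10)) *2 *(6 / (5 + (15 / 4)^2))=-14320.60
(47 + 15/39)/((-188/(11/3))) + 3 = 3805/1833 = 2.08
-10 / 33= -0.30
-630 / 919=-0.69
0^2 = 0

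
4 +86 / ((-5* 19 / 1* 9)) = 3334 / 855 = 3.90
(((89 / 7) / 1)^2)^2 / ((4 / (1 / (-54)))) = -62742241 / 518616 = -120.98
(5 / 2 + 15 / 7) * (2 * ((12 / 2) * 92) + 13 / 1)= 72605 / 14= 5186.07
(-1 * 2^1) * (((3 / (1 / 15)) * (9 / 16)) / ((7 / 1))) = -405 / 56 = -7.23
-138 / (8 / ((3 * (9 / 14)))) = -1863 / 56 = -33.27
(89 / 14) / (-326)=-89 / 4564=-0.02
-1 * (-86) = 86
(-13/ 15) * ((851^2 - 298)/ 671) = -3136913/ 3355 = -935.00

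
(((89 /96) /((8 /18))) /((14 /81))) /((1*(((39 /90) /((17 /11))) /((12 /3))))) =5514885 /32032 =172.17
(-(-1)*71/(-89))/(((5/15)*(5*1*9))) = -0.05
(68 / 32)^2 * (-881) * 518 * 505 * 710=-11822062375025 / 16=-738878898439.06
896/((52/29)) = 6496/13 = 499.69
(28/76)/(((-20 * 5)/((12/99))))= -7/15675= -0.00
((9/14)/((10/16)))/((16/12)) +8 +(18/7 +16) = 957/35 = 27.34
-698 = -698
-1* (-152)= 152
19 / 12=1.58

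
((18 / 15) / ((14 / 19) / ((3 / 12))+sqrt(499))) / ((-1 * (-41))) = -2128 / 12095205+722 * sqrt(499) / 12095205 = 0.00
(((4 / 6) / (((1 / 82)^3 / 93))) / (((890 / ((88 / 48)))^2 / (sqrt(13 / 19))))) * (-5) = -258522671 * sqrt(247) / 6772455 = -599.93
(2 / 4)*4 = 2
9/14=0.64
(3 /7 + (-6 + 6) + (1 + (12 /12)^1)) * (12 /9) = 68 /21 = 3.24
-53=-53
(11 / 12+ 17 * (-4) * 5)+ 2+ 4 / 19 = -76807 / 228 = -336.87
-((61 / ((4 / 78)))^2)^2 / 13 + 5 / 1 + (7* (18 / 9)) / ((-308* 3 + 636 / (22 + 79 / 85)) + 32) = -64850309098087683 / 421112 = -153997770422.33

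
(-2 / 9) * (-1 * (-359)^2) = 28640.22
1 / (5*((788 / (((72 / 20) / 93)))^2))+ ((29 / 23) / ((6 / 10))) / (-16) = -0.13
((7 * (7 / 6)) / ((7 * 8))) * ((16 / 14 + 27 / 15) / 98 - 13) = -14829 / 7840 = -1.89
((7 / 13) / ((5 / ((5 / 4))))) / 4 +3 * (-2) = -1241 / 208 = -5.97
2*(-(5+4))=-18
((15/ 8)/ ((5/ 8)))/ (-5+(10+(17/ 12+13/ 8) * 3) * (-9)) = -24/ 1417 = -0.02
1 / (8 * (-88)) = -1 / 704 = -0.00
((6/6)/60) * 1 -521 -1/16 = -125051/240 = -521.05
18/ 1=18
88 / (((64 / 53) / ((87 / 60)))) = 16907 / 160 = 105.67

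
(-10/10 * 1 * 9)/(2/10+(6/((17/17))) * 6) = -45/181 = -0.25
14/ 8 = 7/ 4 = 1.75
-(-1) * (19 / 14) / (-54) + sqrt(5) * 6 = -19 / 756 + 6 * sqrt(5) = 13.39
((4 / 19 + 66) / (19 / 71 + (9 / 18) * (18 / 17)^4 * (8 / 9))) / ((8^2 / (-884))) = -824322118919 / 744720200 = -1106.89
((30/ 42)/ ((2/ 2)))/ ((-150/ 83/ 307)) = -25481/ 210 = -121.34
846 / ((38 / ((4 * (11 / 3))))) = 6204 / 19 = 326.53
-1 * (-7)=7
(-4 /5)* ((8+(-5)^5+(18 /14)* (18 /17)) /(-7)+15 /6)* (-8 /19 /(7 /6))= 71585952 /553945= 129.23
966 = 966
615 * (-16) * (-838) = 8245920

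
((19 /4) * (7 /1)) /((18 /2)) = 133 /36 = 3.69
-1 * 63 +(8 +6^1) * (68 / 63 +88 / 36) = -41 / 3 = -13.67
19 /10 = 1.90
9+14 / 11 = 113 / 11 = 10.27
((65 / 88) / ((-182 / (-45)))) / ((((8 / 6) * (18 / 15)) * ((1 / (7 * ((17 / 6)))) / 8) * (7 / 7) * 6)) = 2125 / 704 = 3.02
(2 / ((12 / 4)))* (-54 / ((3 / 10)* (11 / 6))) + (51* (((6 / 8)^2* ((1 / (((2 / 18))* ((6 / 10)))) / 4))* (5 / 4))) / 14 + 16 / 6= -6290023 / 118272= -53.18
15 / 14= 1.07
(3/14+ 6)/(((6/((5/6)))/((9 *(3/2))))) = 1305/112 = 11.65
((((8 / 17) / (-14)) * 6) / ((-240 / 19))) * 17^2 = 323 / 70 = 4.61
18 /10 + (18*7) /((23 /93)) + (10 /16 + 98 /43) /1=20341053 /39560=514.18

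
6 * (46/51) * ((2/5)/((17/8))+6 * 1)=48392/1445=33.49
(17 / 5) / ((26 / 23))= 391 / 130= 3.01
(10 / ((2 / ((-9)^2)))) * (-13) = -5265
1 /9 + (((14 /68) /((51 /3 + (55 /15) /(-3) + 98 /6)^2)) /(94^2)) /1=25091718007 /225825416136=0.11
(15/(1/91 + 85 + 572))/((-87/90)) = -0.02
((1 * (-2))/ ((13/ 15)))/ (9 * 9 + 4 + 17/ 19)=-95/ 3536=-0.03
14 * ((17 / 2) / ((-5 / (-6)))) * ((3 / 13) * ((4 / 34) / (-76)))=-63 / 1235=-0.05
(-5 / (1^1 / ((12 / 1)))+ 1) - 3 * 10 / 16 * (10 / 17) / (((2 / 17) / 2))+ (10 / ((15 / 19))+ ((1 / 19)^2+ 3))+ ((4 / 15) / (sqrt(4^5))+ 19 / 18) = -7929727 / 129960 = -61.02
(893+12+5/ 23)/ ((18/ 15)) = 17350/ 23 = 754.35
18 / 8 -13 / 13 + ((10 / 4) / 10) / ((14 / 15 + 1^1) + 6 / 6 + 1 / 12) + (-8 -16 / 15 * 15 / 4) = -7723 / 724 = -10.67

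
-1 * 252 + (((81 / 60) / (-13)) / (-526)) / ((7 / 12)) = -60311079 / 239330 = -252.00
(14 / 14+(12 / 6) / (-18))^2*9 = 64 / 9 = 7.11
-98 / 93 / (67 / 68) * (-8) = 8.56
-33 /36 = -11 /12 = -0.92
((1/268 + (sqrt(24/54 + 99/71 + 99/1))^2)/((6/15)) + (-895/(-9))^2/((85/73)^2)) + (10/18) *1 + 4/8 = 6723458408551/890852904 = 7547.22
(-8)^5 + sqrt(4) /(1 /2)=-32764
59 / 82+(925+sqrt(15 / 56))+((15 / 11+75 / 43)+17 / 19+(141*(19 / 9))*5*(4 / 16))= sqrt(210) / 28+5756067985 / 4421604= 1302.32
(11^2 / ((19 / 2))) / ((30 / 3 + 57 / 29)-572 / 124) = 108779 / 62795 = 1.73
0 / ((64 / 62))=0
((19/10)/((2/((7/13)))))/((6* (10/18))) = 399/2600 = 0.15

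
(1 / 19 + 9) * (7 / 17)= 1204 / 323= 3.73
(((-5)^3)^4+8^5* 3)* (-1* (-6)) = 1465433574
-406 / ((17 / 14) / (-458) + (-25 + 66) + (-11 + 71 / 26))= -33842536 / 2728085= -12.41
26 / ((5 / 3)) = 78 / 5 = 15.60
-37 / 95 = -0.39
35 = 35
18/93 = 6/31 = 0.19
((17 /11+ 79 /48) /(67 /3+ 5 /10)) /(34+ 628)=1685 /7981072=0.00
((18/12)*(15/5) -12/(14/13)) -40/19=-2327/266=-8.75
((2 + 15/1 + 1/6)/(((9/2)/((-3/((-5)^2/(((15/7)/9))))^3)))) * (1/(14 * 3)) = -0.00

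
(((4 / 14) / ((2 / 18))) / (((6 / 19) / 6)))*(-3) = -1026 / 7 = -146.57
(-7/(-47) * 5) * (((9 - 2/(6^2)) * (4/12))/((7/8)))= 3220/1269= 2.54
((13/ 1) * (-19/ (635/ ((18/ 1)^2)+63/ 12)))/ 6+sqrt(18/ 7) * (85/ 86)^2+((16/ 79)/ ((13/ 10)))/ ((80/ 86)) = -6648167/ 1199536+21675 * sqrt(14)/ 51772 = -3.98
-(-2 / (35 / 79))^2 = -24964 / 1225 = -20.38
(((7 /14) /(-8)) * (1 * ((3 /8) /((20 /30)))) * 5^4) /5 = -1125 /256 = -4.39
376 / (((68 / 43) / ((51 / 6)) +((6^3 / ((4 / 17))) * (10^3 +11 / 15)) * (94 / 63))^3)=160216543375 / 1097399463092104842590327784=0.00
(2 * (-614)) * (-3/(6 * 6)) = 307/3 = 102.33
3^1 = 3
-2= -2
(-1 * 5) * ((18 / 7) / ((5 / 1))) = -18 / 7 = -2.57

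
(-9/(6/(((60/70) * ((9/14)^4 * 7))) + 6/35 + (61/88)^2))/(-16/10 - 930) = 40011602400/26950244240291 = 0.00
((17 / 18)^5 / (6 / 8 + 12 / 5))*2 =7099285 / 14880348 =0.48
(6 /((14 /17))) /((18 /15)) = 85 /14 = 6.07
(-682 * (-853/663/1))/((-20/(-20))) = 581746/663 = 877.44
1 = 1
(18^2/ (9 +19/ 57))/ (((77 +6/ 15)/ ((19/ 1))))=2565/ 301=8.52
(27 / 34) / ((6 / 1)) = 9 / 68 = 0.13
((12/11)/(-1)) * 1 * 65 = -780/11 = -70.91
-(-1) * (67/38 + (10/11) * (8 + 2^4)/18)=2.98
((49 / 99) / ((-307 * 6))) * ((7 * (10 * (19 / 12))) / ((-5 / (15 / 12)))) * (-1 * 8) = -32585 / 547074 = -0.06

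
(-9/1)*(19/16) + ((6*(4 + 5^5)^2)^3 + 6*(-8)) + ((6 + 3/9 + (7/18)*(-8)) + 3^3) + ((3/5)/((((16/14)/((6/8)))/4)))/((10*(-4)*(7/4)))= 182444022722503694213736761/900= 202715580802781882459707.50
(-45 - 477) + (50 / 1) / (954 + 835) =-933808 / 1789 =-521.97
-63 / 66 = -21 / 22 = -0.95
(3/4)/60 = 1/80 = 0.01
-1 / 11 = -0.09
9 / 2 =4.50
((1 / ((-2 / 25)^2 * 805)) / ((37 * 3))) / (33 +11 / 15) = 625 / 12056968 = 0.00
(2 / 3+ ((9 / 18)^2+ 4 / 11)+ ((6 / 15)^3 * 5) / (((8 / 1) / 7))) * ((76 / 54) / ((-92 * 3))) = -97831 / 12295800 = -0.01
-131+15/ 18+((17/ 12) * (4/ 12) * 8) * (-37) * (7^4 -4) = -670355/ 2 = -335177.50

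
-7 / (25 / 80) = -22.40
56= 56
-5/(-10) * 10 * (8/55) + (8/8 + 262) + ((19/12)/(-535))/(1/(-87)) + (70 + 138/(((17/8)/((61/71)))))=11074712967/28412780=389.78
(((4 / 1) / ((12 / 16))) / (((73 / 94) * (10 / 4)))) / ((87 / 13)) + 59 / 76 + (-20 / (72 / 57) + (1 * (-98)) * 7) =-5072779051 / 7240140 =-700.65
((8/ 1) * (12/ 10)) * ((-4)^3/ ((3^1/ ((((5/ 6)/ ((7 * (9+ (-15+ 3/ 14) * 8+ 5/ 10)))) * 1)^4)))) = -128000/ 435797397329121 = -0.00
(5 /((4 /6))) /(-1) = -15 /2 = -7.50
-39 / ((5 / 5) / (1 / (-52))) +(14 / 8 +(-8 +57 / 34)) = -65 / 17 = -3.82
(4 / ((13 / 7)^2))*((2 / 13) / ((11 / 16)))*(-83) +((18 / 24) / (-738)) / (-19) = -9732664729 / 451826232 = -21.54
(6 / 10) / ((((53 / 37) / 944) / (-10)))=-209568 / 53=-3954.11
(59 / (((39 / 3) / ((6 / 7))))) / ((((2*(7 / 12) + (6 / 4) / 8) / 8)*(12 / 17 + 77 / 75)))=34663680 / 2613247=13.26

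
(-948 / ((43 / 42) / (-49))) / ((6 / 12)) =3901968 / 43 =90743.44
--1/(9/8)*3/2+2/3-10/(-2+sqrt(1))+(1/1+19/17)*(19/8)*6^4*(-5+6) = 111012/17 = 6530.12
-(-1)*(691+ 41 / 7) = 4878 / 7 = 696.86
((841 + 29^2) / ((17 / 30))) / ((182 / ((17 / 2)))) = 12615 / 91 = 138.63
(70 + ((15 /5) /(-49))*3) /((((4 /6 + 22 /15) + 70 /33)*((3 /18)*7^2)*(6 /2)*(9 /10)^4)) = 1881550000 /1843096437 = 1.02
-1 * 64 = -64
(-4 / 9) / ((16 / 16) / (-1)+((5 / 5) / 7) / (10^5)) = 2800000 / 6299991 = 0.44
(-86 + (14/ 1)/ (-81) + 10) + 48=-2282/ 81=-28.17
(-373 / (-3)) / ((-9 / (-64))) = 23872 / 27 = 884.15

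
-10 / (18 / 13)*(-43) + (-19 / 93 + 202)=142946 / 279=512.35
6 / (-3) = -2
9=9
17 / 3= 5.67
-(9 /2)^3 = -729 /8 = -91.12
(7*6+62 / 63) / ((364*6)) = 677 / 34398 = 0.02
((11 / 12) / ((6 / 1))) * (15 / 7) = 55 / 168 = 0.33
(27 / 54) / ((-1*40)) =-1 / 80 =-0.01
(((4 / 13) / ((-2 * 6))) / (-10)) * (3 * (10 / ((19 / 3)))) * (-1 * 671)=-2013 / 247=-8.15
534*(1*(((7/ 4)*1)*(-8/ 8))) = -1869/ 2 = -934.50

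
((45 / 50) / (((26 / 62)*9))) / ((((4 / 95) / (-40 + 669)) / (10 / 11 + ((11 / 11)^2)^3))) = 7780101 / 1144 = 6800.79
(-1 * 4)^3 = -64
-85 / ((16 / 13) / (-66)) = 4558.12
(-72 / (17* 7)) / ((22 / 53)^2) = -50562 / 14399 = -3.51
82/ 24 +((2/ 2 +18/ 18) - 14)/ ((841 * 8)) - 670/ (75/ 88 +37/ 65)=-38396362147/ 82058052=-467.92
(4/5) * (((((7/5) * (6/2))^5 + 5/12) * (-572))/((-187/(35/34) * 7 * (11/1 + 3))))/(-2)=-16.80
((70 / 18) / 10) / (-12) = -7 / 216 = -0.03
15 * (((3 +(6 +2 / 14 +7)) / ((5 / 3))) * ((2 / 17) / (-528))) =-339 / 10472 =-0.03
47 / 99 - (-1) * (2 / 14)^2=2402 / 4851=0.50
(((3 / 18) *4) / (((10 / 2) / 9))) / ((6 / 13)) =13 / 5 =2.60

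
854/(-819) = -122/117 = -1.04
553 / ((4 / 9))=4977 / 4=1244.25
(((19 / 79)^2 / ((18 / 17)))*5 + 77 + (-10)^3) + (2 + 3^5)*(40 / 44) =-865002079 / 1235718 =-700.00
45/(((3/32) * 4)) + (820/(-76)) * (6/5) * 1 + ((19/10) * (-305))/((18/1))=51203/684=74.86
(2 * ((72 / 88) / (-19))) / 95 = -18 / 19855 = -0.00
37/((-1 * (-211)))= 37/211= 0.18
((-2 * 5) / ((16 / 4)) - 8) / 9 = -7 / 6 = -1.17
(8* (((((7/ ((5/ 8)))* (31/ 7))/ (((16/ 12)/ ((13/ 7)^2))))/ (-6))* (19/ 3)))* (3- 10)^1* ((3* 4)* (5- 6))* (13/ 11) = -107555.99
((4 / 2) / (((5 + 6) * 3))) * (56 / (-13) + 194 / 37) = 300 / 5291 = 0.06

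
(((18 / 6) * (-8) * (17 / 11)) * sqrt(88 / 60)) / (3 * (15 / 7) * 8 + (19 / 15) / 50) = -142800 * sqrt(330) / 2971463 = -0.87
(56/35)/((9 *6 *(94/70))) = 28/1269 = 0.02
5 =5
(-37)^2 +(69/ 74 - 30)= 99155/ 74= 1339.93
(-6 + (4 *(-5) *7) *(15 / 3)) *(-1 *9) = 6354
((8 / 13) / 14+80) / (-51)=-1.57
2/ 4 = 0.50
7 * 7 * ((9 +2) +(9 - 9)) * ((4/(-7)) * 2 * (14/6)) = -4312/3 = -1437.33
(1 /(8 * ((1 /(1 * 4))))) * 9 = 9 /2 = 4.50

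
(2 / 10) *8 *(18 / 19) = 144 / 95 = 1.52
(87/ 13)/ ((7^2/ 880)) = 76560/ 637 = 120.19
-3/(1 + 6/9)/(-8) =9/40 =0.22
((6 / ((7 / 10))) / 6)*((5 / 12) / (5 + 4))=25 / 378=0.07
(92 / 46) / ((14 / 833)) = 119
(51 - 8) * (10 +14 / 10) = 490.20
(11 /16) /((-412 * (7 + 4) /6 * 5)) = -3 /16480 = -0.00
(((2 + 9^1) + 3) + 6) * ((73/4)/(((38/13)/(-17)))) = -80665/38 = -2122.76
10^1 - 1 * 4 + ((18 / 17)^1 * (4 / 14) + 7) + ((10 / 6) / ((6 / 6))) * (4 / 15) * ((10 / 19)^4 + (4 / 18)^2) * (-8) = 145321816775 / 11305477071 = 12.85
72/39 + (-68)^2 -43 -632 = 51361/13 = 3950.85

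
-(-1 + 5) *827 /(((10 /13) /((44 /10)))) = -473044 /25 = -18921.76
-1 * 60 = -60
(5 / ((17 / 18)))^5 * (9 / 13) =53144100000 / 18458141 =2879.17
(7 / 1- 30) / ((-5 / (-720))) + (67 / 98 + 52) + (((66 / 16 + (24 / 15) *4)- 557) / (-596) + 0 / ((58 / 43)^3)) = -3258.40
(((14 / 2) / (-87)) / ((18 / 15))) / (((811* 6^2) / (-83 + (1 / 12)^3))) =0.00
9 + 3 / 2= 10.50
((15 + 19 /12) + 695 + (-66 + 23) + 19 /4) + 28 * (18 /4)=2398 /3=799.33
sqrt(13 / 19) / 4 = sqrt(247) / 76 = 0.21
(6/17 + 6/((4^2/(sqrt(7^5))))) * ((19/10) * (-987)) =-2756691 * sqrt(7)/80 - 56259/85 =-91830.86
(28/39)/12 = 7/117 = 0.06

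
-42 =-42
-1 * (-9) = 9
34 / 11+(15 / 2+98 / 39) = 11243 / 858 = 13.10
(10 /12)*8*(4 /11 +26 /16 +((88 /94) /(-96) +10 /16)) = 161545 /9306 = 17.36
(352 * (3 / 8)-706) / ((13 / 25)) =-14350 / 13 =-1103.85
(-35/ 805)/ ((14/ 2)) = -0.01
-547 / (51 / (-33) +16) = -6017 / 159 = -37.84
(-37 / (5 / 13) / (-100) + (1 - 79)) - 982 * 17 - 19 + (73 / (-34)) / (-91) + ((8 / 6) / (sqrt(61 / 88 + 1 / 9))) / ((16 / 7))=-12987076143 / 773500 + sqrt(286) / 26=-16789.36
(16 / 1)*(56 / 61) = 896 / 61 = 14.69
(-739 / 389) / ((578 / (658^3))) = -105266970284 / 112421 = -936363.94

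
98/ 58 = 49/ 29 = 1.69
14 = 14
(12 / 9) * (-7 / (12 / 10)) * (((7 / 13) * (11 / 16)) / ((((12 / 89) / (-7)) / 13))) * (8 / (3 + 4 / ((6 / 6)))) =239855 / 108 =2220.88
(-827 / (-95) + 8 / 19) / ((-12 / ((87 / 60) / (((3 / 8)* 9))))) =-8381 / 25650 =-0.33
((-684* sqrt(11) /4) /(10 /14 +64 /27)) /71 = -32319* sqrt(11) /41393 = -2.59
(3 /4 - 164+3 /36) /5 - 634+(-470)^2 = 6607001 /30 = 220233.37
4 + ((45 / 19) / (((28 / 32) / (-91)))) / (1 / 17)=-79484 / 19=-4183.37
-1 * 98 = -98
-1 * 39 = -39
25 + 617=642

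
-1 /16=-0.06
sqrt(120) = 2 * sqrt(30) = 10.95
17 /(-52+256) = 1 /12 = 0.08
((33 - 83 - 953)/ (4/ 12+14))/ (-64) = 3009/ 2752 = 1.09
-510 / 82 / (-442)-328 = -349633 / 1066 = -327.99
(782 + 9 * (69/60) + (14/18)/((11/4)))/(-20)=-1569413/39600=-39.63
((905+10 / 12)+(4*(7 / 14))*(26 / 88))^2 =821604.91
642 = 642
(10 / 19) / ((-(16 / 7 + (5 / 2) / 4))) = -560 / 3097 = -0.18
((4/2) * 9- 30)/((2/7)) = -42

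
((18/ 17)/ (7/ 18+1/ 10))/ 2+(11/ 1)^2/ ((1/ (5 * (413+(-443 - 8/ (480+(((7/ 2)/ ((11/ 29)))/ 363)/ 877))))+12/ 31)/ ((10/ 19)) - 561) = 28413155248499104935/ 32774709909260790658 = 0.87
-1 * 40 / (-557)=40 / 557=0.07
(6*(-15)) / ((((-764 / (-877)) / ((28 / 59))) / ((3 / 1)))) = -147.09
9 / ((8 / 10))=45 / 4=11.25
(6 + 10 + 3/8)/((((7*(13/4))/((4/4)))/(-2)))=-131/91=-1.44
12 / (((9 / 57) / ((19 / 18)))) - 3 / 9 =719 / 9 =79.89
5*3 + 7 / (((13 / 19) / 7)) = 1126 / 13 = 86.62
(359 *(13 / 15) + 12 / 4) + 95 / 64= 302993 / 960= 315.62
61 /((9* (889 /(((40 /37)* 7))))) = 2440 /42291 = 0.06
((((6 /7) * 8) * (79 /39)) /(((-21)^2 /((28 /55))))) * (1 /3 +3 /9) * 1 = 10112 /945945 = 0.01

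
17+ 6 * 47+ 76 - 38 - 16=321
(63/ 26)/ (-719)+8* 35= 5234257/ 18694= 280.00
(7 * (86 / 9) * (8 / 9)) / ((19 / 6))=9632 / 513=18.78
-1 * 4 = -4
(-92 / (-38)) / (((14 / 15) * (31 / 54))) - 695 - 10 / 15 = -8548811 / 12369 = -691.15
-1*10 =-10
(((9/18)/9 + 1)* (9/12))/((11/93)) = 589/88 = 6.69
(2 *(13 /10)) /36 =13 /180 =0.07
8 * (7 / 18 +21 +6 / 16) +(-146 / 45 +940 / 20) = 3268 / 15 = 217.87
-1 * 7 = -7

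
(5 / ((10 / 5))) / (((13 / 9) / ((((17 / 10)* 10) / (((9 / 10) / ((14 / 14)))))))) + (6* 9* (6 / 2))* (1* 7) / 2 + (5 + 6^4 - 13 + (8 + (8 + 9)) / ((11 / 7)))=272215 / 143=1903.60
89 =89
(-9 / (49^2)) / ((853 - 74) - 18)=-9 / 1827161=-0.00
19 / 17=1.12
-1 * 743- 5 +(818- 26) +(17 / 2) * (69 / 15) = 831 / 10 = 83.10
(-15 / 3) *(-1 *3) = 15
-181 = -181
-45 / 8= -5.62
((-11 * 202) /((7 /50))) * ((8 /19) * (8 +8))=-14220800 /133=-106923.31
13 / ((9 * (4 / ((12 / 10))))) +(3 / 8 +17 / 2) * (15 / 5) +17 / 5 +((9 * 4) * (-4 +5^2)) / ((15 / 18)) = 112519 / 120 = 937.66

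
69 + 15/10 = 141/2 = 70.50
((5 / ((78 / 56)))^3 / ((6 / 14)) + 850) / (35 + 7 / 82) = 13978658900 / 511982289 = 27.30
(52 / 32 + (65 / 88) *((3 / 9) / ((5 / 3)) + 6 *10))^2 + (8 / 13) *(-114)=3231285 / 1573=2054.22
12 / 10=6 / 5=1.20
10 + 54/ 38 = 217/ 19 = 11.42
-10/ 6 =-5/ 3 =-1.67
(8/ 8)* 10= 10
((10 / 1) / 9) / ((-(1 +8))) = -10 / 81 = -0.12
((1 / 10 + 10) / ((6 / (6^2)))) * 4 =1212 / 5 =242.40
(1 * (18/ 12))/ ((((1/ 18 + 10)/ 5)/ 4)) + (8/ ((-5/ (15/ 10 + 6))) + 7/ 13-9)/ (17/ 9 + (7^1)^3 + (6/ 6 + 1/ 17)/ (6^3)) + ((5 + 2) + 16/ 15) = 16376002739/ 1489978425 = 10.99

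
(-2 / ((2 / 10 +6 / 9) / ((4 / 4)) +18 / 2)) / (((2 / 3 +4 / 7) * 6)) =-105 / 3848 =-0.03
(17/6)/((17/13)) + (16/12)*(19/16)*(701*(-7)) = -31069/4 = -7767.25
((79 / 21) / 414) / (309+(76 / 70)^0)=79 / 2695140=0.00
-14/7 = -2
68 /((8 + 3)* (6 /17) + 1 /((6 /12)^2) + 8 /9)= 5202 /671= 7.75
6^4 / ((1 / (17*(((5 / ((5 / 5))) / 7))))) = 110160 / 7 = 15737.14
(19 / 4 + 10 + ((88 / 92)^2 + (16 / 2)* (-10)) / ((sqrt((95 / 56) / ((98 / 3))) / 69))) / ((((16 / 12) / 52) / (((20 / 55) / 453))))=767 / 1661 - 60913216* sqrt(1995) / 3629285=-749.19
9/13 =0.69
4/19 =0.21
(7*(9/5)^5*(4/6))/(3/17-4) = -4684554/203125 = -23.06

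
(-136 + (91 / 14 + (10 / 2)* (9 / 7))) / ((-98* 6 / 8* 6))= 1723 / 6174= 0.28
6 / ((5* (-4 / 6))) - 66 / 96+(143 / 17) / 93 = -303179 / 126480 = -2.40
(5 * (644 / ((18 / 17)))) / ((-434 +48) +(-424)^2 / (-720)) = -68425 / 14303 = -4.78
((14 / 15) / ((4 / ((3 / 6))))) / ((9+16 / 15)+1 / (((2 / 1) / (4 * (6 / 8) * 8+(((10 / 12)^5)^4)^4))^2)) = 74503529388702471693761799791075442026154152927401592609153047417660226961194193646163877383663213601894988228815141935775744 / 98387235785864175632423888375915799279175777628810951988664461105887782202696917662408159283066126201794398586347103746144592773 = 0.00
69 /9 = 23 /3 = 7.67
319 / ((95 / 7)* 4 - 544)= -0.65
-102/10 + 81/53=-2298/265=-8.67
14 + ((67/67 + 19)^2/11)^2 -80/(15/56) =376666/363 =1037.65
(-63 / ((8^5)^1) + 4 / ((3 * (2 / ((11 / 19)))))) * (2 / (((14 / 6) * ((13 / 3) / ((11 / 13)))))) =23671065 / 368263168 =0.06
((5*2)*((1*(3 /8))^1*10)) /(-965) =-15 /386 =-0.04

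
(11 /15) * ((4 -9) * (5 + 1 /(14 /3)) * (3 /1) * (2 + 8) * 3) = -12045 /7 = -1720.71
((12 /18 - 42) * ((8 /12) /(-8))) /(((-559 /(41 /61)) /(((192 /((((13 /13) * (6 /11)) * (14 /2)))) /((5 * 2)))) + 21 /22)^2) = 1614190336 /12671684792361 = 0.00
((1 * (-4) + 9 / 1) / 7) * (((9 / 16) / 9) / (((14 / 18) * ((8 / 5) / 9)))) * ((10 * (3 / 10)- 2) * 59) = 119475 / 6272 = 19.05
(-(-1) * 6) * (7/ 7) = 6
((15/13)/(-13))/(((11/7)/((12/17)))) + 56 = 1768508/31603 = 55.96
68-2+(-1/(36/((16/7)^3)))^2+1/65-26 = 24854566409/619421985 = 40.13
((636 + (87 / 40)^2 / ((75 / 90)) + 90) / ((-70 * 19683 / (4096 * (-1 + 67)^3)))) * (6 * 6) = -379898832896 / 16875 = -22512523.43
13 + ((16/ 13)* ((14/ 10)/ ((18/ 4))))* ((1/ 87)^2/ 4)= 57562301/ 4427865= 13.00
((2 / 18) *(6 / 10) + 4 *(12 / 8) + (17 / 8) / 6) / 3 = 1541 / 720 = 2.14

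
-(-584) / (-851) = -584 / 851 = -0.69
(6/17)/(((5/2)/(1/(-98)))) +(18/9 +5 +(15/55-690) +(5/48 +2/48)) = -1501081663/2199120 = -682.58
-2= -2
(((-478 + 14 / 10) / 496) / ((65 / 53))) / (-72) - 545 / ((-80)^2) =-1724117 / 23212800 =-0.07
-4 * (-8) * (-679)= -21728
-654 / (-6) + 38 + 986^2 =972343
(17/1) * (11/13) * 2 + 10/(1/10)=1674/13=128.77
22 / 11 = 2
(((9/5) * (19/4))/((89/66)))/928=5643/825920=0.01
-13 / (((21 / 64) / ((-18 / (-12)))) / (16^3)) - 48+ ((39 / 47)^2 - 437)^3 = -6285591977716608784 / 75454507303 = -83303068.33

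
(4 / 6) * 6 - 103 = -99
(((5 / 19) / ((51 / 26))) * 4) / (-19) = -520 / 18411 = -0.03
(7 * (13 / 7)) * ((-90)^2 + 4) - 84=105268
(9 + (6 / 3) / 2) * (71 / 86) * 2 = 710 / 43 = 16.51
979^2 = 958441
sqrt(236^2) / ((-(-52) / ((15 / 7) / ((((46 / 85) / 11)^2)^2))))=676378375303125 / 407448496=1660034.05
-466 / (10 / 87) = -20271 / 5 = -4054.20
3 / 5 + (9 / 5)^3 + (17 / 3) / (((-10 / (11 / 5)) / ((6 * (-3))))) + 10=4859 / 125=38.87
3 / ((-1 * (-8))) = 3 / 8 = 0.38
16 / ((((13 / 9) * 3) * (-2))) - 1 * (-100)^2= -130024 / 13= -10001.85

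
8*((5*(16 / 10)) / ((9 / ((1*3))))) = 64 / 3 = 21.33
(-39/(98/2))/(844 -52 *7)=-13/7840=-0.00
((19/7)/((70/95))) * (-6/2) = -1083/98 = -11.05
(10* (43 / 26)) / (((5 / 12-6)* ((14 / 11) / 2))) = -28380 / 6097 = -4.65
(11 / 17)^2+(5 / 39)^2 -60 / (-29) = 31920854 / 12747501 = 2.50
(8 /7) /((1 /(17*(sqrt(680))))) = 272*sqrt(170) /7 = 506.64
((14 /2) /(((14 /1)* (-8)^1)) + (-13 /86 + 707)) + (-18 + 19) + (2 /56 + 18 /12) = 3416095 /4816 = 709.32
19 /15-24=-22.73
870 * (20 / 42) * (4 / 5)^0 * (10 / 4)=1035.71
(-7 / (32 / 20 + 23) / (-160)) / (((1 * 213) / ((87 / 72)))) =203 / 20120832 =0.00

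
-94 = -94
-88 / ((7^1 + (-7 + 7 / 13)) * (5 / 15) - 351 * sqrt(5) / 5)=2730 / 4258829 + 1067742 * sqrt(5) / 4258829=0.56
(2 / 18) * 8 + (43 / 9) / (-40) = 277 / 360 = 0.77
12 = 12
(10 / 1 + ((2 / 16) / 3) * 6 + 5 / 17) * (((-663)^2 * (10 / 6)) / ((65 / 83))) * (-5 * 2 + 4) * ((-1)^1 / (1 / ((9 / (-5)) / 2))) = -1065306411 / 20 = -53265320.55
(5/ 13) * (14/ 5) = 14/ 13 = 1.08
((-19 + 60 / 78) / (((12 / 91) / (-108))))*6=89586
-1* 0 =0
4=4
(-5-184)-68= -257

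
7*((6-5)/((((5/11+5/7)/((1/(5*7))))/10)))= 77/45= 1.71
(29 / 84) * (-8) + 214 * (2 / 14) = 584 / 21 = 27.81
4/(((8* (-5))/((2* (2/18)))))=-0.02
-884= -884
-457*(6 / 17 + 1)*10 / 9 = -105110 / 153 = -686.99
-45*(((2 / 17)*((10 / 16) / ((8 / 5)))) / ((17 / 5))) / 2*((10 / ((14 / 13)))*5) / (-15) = 121875 / 129472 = 0.94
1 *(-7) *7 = -49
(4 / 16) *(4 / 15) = 1 / 15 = 0.07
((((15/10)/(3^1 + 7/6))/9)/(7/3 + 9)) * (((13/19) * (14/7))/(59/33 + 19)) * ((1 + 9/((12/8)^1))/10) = 1287/7913500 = 0.00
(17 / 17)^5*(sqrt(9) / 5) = 3 / 5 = 0.60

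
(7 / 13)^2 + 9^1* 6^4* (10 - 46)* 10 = -709637711 / 169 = -4199039.71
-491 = -491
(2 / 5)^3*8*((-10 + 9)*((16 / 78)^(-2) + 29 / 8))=-1753 / 125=-14.02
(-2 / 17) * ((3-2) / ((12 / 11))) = -11 / 102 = -0.11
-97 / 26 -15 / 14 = -437 / 91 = -4.80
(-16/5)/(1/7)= -112/5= -22.40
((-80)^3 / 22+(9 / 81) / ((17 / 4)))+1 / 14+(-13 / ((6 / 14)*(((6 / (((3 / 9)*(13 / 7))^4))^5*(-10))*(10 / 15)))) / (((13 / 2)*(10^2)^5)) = -134502752659526134874469174466840374090504944213 / 5779439383999508718456156186441600000000000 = -23272.63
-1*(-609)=609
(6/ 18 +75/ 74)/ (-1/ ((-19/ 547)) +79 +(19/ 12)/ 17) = 193154/ 15471661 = 0.01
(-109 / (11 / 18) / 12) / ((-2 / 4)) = 327 / 11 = 29.73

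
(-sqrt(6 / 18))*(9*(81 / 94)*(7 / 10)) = -1701*sqrt(3) / 940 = -3.13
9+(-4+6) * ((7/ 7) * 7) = 23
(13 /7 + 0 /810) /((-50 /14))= -13 /25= -0.52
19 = 19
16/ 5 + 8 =56/ 5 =11.20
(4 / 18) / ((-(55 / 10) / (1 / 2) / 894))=-18.06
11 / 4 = 2.75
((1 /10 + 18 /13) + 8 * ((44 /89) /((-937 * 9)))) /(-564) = -144807881 /55029372840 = -0.00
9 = 9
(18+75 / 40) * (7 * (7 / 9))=2597 / 24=108.21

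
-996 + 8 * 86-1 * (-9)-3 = -302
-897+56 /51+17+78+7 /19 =-775717 /969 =-800.53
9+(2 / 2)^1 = 10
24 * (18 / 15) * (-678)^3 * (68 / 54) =-56515389696 / 5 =-11303077939.20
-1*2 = -2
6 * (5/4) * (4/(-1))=-30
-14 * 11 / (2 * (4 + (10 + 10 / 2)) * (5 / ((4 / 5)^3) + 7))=-4928 / 20387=-0.24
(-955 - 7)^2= 925444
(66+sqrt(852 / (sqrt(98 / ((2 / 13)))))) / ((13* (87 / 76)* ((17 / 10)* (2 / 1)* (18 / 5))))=1900* 13^(3 / 4)* sqrt(1491) / 15746913+20900 / 57681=0.39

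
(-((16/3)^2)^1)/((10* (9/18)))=-5.69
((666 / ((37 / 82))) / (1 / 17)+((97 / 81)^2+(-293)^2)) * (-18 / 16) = -363946655 / 2916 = -124810.24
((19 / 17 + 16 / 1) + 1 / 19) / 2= 2773 / 323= 8.59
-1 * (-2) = 2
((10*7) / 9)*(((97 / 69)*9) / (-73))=-6790 / 5037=-1.35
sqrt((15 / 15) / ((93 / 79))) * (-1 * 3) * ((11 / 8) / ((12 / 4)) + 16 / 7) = -461 * sqrt(7347) / 5208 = -7.59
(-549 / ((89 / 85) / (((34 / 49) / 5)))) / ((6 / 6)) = -317322 / 4361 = -72.76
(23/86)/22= 23/1892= 0.01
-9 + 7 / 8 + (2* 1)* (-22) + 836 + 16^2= 8319 / 8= 1039.88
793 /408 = 1.94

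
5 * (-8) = -40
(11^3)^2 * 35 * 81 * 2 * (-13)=-130581761310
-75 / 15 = -5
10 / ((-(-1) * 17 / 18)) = 180 / 17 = 10.59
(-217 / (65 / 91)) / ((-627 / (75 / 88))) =7595 / 18392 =0.41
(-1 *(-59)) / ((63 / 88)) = 5192 / 63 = 82.41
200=200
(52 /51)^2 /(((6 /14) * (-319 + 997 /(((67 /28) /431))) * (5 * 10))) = 634088 /2342933266725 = 0.00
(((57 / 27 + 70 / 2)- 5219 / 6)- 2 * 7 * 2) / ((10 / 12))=-1032.87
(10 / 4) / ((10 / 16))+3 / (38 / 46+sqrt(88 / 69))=-169 / 941+138*sqrt(1518) / 941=5.53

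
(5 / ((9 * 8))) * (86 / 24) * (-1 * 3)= -215 / 288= -0.75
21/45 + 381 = 381.47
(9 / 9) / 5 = 1 / 5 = 0.20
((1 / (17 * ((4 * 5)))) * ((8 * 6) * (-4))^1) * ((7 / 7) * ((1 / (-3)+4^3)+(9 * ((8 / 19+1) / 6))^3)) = -4829950 / 116603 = -41.42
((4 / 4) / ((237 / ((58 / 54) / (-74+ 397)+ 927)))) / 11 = 8084396 / 22735647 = 0.36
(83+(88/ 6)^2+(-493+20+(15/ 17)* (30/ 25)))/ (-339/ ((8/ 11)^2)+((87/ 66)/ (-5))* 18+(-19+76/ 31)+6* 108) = 2902155520/ 237336507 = 12.23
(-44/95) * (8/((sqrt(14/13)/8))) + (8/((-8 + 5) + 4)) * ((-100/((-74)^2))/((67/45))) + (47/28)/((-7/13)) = -1408 * sqrt(182)/665 - 57806753/17977708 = -31.78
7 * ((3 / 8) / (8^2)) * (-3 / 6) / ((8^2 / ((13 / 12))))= -91 / 262144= -0.00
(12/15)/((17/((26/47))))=104/3995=0.03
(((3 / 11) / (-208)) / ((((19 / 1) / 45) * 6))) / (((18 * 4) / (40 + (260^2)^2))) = -2856100025 / 86944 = -32849.88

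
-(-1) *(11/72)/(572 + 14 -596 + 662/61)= 671/3744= 0.18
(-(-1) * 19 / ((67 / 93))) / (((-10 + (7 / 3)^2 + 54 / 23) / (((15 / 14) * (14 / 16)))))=-5486535 / 489904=-11.20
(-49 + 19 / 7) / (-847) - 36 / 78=-31362 / 77077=-0.41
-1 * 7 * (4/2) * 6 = -84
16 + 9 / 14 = 233 / 14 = 16.64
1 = 1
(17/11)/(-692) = -17/7612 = -0.00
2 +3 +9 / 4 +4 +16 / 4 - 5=41 / 4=10.25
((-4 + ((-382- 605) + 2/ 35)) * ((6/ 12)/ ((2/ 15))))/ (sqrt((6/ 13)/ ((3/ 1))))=-104049 * sqrt(26)/ 56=-9474.07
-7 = -7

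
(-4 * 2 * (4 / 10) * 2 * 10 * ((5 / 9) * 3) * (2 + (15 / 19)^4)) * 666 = -22112407680 / 130321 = -169676.47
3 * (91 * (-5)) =-1365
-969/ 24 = -323/ 8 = -40.38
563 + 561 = 1124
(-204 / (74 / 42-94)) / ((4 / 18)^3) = 780759 / 3874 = 201.54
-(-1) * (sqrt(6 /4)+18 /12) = sqrt(6) /2+3 /2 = 2.72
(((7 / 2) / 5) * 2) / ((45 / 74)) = 518 / 225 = 2.30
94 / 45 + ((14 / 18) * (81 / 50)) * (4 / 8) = 2447 / 900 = 2.72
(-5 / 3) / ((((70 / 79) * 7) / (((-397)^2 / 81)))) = -12451111 / 23814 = -522.85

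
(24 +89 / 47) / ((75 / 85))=20689 / 705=29.35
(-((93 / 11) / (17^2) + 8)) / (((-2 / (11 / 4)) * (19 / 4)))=25525 / 10982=2.32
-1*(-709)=709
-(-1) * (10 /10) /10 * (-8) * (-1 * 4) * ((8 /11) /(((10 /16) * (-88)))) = -128 /3025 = -0.04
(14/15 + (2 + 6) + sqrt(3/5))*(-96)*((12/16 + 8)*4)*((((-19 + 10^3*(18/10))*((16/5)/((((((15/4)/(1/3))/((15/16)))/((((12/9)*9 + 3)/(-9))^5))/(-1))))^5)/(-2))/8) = 2434960937500000000000*sqrt(15)/68630377364883 + 326284765625000000000000/205891132094649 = 1722155060.77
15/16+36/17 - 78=-20385/272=-74.94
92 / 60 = 23 / 15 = 1.53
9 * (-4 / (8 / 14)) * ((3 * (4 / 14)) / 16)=-27 / 8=-3.38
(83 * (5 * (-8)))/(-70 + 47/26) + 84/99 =49.53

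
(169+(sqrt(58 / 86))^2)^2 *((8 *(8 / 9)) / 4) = 94633984 / 1849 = 51181.17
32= 32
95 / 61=1.56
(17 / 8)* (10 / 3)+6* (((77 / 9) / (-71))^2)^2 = 1574916037493 / 222301385388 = 7.08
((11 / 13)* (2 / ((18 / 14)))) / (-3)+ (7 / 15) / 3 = -497 / 1755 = -0.28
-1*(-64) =64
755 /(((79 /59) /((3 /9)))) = 44545 /237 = 187.95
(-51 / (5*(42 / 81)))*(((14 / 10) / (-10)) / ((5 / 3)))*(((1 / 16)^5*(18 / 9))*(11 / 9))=5049 / 1310720000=0.00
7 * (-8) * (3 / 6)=-28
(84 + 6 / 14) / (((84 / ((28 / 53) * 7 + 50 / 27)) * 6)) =782287 / 841428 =0.93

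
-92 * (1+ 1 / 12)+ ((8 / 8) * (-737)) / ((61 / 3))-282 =-76478 / 183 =-417.91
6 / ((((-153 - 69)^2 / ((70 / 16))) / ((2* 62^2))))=33635 / 8214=4.09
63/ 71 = 0.89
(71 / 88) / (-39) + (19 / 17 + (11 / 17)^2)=1503289 / 991848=1.52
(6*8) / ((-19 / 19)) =-48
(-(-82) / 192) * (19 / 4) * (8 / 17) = 779 / 816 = 0.95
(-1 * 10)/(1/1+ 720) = -10/721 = -0.01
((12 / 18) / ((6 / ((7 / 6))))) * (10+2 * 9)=98 / 27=3.63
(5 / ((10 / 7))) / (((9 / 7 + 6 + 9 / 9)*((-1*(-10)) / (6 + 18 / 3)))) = 147 / 290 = 0.51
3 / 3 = 1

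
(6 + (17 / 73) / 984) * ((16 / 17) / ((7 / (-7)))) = -862018 / 152643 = -5.65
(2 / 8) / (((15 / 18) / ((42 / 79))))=63 / 395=0.16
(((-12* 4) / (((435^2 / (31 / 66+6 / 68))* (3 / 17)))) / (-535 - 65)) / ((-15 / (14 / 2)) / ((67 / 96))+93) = 293594 / 19752833491875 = 0.00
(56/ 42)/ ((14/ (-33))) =-22/ 7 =-3.14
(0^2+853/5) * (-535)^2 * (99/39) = 123953038.85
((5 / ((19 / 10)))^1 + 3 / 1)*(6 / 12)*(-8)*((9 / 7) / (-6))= 642 / 133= 4.83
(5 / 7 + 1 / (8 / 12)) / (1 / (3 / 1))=93 / 14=6.64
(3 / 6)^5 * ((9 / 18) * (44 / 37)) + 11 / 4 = 1639 / 592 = 2.77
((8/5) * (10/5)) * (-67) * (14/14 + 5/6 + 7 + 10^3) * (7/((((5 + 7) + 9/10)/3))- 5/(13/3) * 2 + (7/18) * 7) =-33337914404/75465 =-441766.57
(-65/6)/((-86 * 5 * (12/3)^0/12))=13/43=0.30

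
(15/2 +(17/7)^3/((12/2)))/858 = 5087/441441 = 0.01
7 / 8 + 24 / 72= 29 / 24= 1.21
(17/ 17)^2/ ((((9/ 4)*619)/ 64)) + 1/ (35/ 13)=81383/ 194985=0.42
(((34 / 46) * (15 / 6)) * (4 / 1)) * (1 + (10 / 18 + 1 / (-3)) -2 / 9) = 170 / 23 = 7.39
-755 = -755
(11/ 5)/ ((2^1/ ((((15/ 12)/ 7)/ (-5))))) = -11/ 280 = -0.04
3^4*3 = 243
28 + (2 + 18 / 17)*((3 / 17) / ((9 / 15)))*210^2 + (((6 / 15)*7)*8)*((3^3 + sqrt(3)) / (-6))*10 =11182780 / 289 - 112*sqrt(3) / 3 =38630.08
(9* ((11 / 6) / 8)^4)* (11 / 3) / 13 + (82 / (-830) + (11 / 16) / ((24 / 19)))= 4319481029 / 9546301440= 0.45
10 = 10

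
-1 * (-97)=97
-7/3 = -2.33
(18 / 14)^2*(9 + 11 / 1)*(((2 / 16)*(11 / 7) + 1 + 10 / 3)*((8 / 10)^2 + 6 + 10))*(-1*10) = -8547552 / 343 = -24919.98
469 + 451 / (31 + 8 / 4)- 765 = -847 / 3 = -282.33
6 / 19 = 0.32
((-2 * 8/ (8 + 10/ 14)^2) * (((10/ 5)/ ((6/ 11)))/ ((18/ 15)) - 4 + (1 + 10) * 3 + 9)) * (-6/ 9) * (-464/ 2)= -134415232/ 100467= -1337.90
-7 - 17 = -24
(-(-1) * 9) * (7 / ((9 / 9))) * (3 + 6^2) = 2457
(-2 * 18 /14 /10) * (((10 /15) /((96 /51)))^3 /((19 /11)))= -54043 /8171520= -0.01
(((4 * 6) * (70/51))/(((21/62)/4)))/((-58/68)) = -456.09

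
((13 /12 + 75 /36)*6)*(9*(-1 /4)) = -171 /4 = -42.75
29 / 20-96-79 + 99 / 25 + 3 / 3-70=-23859 / 100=-238.59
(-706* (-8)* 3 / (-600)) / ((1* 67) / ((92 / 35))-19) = -64952 / 14925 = -4.35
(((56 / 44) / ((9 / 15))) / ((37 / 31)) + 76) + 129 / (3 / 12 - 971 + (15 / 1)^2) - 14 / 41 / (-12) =7728696337 / 99554642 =77.63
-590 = -590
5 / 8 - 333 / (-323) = 4279 / 2584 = 1.66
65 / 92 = 0.71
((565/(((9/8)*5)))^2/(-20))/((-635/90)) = 408608/5715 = 71.50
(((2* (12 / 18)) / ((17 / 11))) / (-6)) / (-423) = 22 / 64719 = 0.00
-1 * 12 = -12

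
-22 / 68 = -11 / 34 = -0.32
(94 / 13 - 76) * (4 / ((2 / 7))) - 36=-12984 / 13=-998.77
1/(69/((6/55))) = 2/1265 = 0.00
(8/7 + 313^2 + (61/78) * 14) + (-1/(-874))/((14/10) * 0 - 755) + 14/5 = 3530252027083/36028902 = 97983.89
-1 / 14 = -0.07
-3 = -3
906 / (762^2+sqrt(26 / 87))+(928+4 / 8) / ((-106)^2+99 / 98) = 1359695753298065247 / 16150500785926090681 - 453 * sqrt(2262) / 14665914281003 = 0.08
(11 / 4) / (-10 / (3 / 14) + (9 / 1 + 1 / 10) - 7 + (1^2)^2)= -165 / 2614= -0.06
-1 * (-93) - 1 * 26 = 67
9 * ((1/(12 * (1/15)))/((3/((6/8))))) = 2.81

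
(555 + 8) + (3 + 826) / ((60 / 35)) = 12559 / 12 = 1046.58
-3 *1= -3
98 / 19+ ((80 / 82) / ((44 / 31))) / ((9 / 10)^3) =6.10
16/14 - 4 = -20/7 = -2.86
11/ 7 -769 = -5372/ 7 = -767.43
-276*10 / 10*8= -2208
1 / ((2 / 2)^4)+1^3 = 2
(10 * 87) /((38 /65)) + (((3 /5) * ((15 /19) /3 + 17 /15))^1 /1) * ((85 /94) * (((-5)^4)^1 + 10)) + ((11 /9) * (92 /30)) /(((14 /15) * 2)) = 221805245 /112518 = 1971.29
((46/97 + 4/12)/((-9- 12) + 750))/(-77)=-235/16334703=-0.00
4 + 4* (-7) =-24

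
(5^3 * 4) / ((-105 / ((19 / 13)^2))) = -36100 / 3549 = -10.17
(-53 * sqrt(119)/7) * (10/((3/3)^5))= -530 * sqrt(119)/7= -825.95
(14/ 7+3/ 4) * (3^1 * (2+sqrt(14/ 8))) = 33 * sqrt(7)/ 8+33/ 2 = 27.41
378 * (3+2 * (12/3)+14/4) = 5481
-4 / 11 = -0.36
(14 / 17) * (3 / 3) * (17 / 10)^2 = 119 / 50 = 2.38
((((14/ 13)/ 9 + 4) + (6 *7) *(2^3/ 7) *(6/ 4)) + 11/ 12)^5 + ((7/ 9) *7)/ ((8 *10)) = 304562933697172587255193/ 112253339427840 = 2713174817.33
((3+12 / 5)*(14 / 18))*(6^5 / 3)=54432 / 5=10886.40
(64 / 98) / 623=0.00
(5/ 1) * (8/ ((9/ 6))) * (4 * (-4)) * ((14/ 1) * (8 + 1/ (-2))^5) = -141750000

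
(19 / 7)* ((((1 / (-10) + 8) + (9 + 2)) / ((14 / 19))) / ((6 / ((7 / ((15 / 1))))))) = 5.42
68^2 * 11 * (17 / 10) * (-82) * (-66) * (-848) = -1984189177344 / 5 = -396837835468.80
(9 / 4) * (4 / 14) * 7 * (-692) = -3114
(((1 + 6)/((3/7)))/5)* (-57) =-931/5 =-186.20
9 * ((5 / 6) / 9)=5 / 6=0.83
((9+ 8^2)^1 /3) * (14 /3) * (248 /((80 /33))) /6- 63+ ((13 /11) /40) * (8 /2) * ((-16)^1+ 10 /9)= 1852649 /990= 1871.36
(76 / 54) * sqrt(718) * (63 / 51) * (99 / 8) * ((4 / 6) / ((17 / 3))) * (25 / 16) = 36575 * sqrt(718) / 9248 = 105.97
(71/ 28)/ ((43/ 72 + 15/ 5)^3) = 6625152/ 121617853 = 0.05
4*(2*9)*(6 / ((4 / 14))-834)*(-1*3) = 175608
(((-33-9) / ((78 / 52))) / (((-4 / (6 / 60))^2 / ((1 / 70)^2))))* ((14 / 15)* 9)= -3 / 100000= -0.00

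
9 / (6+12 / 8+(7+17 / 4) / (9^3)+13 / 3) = 2916 / 3839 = 0.76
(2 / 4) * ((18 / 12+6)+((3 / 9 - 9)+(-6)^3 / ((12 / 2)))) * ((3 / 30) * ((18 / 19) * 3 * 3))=-6021 / 380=-15.84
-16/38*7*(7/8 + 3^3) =-1561/19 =-82.16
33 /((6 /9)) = 99 /2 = 49.50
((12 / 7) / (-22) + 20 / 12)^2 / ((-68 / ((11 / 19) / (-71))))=134689 / 444991932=0.00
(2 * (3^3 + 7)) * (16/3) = 1088/3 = 362.67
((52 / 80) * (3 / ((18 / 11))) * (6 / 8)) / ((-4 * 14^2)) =-0.00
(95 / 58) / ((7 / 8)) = 380 / 203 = 1.87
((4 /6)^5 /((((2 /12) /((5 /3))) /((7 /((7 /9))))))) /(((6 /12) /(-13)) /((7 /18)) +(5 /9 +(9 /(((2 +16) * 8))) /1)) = 465920 /20409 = 22.83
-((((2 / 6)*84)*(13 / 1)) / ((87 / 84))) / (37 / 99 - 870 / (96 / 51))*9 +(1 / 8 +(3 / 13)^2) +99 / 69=5582227095035 / 659666719192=8.46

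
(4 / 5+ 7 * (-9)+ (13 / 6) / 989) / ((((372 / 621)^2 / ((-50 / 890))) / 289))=331193707821 / 117687904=2814.17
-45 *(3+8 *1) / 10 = -99 / 2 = -49.50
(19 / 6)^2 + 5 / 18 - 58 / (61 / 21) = -21217 / 2196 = -9.66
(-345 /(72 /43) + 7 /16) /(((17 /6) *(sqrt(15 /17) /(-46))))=226987 *sqrt(255) /1020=3553.62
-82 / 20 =-41 / 10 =-4.10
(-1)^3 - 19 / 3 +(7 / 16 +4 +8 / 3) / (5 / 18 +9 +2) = -32659 / 4872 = -6.70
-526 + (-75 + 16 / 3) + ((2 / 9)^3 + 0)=-434233 / 729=-595.66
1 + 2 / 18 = 10 / 9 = 1.11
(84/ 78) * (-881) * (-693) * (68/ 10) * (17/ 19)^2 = 83987361612/ 23465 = 3579261.10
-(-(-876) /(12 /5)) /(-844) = 0.43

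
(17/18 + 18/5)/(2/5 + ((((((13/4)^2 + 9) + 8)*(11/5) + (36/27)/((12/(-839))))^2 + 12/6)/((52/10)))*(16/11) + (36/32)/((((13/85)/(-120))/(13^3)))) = -8422128/3593467375367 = -0.00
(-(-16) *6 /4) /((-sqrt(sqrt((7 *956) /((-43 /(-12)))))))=-4 *43^(1 /4) *5019^(3 /4) /1673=-3.65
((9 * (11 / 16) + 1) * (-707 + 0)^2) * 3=172447905 / 16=10777994.06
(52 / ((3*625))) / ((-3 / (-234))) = 1352 / 625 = 2.16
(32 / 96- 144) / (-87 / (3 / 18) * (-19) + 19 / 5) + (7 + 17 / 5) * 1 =7728229 / 744135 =10.39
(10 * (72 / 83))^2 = 518400 / 6889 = 75.25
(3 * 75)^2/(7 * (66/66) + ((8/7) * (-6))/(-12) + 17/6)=2126250/437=4865.56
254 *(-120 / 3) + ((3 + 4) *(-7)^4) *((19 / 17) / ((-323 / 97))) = -4566519 / 289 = -15801.10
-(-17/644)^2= -289/414736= -0.00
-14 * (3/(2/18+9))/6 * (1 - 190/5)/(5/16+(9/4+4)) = 888/205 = 4.33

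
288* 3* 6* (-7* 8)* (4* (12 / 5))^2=-668860416 / 25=-26754416.64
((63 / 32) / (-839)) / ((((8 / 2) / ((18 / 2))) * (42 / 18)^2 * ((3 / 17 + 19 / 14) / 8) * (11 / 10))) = -12393 / 2694868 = -0.00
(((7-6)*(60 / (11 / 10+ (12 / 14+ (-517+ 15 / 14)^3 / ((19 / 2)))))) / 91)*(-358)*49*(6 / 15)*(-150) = -391958448000 / 8164787530211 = -0.05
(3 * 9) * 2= 54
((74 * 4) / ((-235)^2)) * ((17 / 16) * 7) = 4403 / 110450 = 0.04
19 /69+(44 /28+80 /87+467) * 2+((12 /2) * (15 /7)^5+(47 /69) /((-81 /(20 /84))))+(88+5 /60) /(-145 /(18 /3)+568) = 64559312047924753 /53332339095126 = 1210.51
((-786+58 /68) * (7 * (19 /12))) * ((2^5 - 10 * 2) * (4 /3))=-7100870 /51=-139232.75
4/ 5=0.80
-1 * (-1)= 1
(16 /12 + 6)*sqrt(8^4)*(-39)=-18304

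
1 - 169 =-168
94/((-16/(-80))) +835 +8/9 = 11753/9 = 1305.89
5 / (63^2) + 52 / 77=29539 / 43659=0.68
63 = 63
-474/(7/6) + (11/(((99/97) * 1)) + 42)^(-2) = -641676933/1579375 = -406.29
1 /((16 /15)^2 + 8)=225 /2056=0.11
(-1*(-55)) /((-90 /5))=-55 /18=-3.06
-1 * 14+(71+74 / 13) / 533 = -96009 / 6929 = -13.86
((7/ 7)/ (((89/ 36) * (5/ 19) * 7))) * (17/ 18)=646/ 3115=0.21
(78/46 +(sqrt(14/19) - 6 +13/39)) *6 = -548/23 +6 *sqrt(266)/19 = -18.68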